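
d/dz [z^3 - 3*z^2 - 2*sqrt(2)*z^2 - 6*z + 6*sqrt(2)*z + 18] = 3*z^2 - 6*z - 4*sqrt(2)*z - 6 + 6*sqrt(2)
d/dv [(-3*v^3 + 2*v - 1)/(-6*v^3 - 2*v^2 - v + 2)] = (6*v^4 + 30*v^3 - 32*v^2 - 4*v + 3)/(36*v^6 + 24*v^5 + 16*v^4 - 20*v^3 - 7*v^2 - 4*v + 4)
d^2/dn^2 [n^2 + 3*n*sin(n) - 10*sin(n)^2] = -3*n*sin(n) + 40*sin(n)^2 + 6*cos(n) - 18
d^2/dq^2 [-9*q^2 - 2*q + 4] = -18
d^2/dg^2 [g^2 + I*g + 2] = 2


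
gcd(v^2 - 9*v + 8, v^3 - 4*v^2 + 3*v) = v - 1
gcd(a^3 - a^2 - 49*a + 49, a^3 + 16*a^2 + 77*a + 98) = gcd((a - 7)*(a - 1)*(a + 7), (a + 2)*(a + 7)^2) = a + 7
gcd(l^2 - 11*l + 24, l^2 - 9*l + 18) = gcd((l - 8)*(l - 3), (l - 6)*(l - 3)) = l - 3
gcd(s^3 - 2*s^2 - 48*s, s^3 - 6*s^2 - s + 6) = 1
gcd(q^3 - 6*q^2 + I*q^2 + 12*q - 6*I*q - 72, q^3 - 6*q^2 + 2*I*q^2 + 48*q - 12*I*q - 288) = q - 6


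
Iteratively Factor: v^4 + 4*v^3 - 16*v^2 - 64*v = (v + 4)*(v^3 - 16*v) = (v + 4)^2*(v^2 - 4*v) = v*(v + 4)^2*(v - 4)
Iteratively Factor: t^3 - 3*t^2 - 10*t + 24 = (t - 2)*(t^2 - t - 12) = (t - 4)*(t - 2)*(t + 3)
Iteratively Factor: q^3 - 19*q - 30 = (q - 5)*(q^2 + 5*q + 6) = (q - 5)*(q + 2)*(q + 3)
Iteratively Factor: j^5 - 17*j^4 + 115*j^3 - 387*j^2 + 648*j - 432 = (j - 3)*(j^4 - 14*j^3 + 73*j^2 - 168*j + 144) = (j - 3)^2*(j^3 - 11*j^2 + 40*j - 48) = (j - 3)^3*(j^2 - 8*j + 16) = (j - 4)*(j - 3)^3*(j - 4)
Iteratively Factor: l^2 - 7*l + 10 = (l - 5)*(l - 2)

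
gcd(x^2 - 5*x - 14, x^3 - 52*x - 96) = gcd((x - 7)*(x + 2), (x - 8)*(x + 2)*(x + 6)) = x + 2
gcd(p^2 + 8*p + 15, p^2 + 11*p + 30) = p + 5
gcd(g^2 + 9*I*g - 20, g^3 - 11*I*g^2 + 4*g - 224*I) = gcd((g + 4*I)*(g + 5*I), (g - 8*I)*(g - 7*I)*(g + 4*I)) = g + 4*I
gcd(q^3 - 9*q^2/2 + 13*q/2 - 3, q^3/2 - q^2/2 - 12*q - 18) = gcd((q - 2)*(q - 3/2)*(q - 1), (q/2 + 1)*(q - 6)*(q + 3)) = 1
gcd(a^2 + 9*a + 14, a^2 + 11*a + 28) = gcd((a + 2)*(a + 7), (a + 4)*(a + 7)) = a + 7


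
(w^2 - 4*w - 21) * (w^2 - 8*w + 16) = w^4 - 12*w^3 + 27*w^2 + 104*w - 336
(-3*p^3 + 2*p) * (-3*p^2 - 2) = 9*p^5 - 4*p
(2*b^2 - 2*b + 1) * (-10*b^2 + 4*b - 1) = -20*b^4 + 28*b^3 - 20*b^2 + 6*b - 1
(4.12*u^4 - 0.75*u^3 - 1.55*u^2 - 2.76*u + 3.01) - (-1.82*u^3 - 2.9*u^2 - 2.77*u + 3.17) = 4.12*u^4 + 1.07*u^3 + 1.35*u^2 + 0.0100000000000002*u - 0.16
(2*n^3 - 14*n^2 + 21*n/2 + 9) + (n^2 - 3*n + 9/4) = 2*n^3 - 13*n^2 + 15*n/2 + 45/4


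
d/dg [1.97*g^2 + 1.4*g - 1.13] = 3.94*g + 1.4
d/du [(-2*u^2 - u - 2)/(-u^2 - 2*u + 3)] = (3*u^2 - 16*u - 7)/(u^4 + 4*u^3 - 2*u^2 - 12*u + 9)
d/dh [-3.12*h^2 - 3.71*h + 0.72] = -6.24*h - 3.71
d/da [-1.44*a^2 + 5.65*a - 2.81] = 5.65 - 2.88*a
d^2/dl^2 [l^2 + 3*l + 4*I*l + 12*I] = 2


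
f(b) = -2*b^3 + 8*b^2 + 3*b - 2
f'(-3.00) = -99.00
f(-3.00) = 115.00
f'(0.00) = 3.00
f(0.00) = -2.00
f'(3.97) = -28.05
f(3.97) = 10.86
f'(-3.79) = -143.82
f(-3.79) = 210.42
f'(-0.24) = -1.19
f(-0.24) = -2.23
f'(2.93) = -1.63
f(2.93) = 25.16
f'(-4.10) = -163.46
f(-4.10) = 258.02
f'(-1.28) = -27.31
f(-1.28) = 11.46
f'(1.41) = 13.63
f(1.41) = 12.53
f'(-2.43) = -71.31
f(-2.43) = 66.65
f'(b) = -6*b^2 + 16*b + 3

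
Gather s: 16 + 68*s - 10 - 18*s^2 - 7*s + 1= -18*s^2 + 61*s + 7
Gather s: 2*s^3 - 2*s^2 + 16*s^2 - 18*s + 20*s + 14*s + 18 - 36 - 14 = 2*s^3 + 14*s^2 + 16*s - 32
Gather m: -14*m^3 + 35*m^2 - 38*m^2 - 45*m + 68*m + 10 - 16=-14*m^3 - 3*m^2 + 23*m - 6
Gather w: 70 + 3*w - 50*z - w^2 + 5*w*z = -w^2 + w*(5*z + 3) - 50*z + 70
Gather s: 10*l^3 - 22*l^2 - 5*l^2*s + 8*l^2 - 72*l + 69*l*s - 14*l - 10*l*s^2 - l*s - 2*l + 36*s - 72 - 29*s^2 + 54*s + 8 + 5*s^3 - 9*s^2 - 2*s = 10*l^3 - 14*l^2 - 88*l + 5*s^3 + s^2*(-10*l - 38) + s*(-5*l^2 + 68*l + 88) - 64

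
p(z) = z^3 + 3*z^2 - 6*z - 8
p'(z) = 3*z^2 + 6*z - 6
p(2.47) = 10.55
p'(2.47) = 27.12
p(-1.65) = 5.58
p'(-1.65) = -7.73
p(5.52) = 218.49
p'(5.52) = 118.53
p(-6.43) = -111.23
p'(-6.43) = 79.45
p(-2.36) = 9.72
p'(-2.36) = -3.45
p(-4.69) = -17.03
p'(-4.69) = 31.85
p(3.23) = 37.62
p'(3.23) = 44.68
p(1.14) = -9.46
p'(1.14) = 4.74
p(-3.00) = 10.00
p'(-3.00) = 3.00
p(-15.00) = -2618.00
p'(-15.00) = 579.00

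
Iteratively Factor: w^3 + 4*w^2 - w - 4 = (w + 4)*(w^2 - 1) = (w + 1)*(w + 4)*(w - 1)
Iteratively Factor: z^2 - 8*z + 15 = (z - 3)*(z - 5)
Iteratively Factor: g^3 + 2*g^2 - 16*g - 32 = (g - 4)*(g^2 + 6*g + 8) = (g - 4)*(g + 4)*(g + 2)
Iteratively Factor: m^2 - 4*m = (m - 4)*(m)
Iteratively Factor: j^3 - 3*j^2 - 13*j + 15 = (j + 3)*(j^2 - 6*j + 5) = (j - 1)*(j + 3)*(j - 5)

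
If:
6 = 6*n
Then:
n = 1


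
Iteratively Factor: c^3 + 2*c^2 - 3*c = (c)*(c^2 + 2*c - 3) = c*(c - 1)*(c + 3)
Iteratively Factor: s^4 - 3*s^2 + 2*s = (s + 2)*(s^3 - 2*s^2 + s) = s*(s + 2)*(s^2 - 2*s + 1) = s*(s - 1)*(s + 2)*(s - 1)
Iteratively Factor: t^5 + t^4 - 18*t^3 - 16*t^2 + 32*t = (t - 1)*(t^4 + 2*t^3 - 16*t^2 - 32*t) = (t - 1)*(t + 2)*(t^3 - 16*t) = t*(t - 1)*(t + 2)*(t^2 - 16) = t*(t - 1)*(t + 2)*(t + 4)*(t - 4)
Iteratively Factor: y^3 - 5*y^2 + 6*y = (y - 2)*(y^2 - 3*y) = (y - 3)*(y - 2)*(y)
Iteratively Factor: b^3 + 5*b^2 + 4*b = (b)*(b^2 + 5*b + 4) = b*(b + 4)*(b + 1)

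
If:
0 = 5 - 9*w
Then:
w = 5/9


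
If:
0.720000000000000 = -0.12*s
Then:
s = -6.00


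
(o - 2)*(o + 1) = o^2 - o - 2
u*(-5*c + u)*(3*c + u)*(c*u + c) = -15*c^3*u^2 - 15*c^3*u - 2*c^2*u^3 - 2*c^2*u^2 + c*u^4 + c*u^3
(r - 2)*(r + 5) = r^2 + 3*r - 10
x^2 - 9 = (x - 3)*(x + 3)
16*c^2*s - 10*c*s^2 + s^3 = s*(-8*c + s)*(-2*c + s)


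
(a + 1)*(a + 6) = a^2 + 7*a + 6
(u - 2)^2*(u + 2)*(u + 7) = u^4 + 5*u^3 - 18*u^2 - 20*u + 56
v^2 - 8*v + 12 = (v - 6)*(v - 2)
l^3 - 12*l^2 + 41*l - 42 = (l - 7)*(l - 3)*(l - 2)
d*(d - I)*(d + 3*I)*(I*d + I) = I*d^4 - 2*d^3 + I*d^3 - 2*d^2 + 3*I*d^2 + 3*I*d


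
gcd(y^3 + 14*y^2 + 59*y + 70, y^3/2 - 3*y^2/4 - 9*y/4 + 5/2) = y + 2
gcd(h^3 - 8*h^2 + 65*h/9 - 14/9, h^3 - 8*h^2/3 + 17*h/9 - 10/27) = h^2 - h + 2/9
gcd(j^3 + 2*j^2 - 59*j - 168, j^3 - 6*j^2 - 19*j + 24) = j^2 - 5*j - 24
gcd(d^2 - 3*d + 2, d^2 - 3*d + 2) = d^2 - 3*d + 2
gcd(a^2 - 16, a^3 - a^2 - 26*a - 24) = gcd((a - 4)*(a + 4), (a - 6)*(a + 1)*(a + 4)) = a + 4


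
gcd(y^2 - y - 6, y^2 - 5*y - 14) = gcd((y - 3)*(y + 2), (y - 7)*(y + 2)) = y + 2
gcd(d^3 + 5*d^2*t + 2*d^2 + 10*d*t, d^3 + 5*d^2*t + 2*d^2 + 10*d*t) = d^3 + 5*d^2*t + 2*d^2 + 10*d*t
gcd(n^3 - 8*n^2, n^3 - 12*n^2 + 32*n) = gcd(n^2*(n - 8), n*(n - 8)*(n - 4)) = n^2 - 8*n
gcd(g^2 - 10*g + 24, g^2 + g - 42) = g - 6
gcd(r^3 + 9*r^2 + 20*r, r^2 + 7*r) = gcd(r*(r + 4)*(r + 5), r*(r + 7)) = r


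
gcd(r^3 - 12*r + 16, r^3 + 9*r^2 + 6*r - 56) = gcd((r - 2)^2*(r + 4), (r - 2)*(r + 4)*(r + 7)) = r^2 + 2*r - 8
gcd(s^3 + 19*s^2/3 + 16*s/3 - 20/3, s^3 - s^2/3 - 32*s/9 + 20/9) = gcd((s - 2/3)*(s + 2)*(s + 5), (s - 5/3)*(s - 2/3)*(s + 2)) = s^2 + 4*s/3 - 4/3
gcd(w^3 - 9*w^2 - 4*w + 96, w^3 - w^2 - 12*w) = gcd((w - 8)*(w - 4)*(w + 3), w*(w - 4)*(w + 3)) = w^2 - w - 12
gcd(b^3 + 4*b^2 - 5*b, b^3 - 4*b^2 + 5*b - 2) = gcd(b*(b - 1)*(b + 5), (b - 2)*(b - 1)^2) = b - 1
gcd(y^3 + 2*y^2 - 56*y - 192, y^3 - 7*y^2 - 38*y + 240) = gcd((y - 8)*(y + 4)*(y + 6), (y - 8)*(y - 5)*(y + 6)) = y^2 - 2*y - 48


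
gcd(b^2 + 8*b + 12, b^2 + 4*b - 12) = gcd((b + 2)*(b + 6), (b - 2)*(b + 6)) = b + 6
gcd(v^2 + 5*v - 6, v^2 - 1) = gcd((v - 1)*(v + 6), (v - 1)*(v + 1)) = v - 1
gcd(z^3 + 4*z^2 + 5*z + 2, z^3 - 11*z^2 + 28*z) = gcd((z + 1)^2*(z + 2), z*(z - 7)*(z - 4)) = 1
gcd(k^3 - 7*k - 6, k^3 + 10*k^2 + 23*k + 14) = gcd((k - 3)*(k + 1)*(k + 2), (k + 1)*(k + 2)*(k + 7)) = k^2 + 3*k + 2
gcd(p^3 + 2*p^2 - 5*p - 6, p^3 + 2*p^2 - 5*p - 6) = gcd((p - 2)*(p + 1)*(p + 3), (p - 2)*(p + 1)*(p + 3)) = p^3 + 2*p^2 - 5*p - 6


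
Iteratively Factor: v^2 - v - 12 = (v - 4)*(v + 3)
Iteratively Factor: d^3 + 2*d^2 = (d)*(d^2 + 2*d) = d*(d + 2)*(d)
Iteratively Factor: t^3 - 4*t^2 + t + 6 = (t + 1)*(t^2 - 5*t + 6) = (t - 3)*(t + 1)*(t - 2)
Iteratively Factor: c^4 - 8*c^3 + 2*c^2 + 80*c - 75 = (c - 1)*(c^3 - 7*c^2 - 5*c + 75) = (c - 1)*(c + 3)*(c^2 - 10*c + 25) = (c - 5)*(c - 1)*(c + 3)*(c - 5)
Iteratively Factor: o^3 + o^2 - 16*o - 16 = (o + 4)*(o^2 - 3*o - 4) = (o - 4)*(o + 4)*(o + 1)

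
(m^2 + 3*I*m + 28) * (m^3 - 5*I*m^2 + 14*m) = m^5 - 2*I*m^4 + 57*m^3 - 98*I*m^2 + 392*m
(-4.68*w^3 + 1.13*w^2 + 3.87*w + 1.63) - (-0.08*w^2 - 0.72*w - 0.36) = -4.68*w^3 + 1.21*w^2 + 4.59*w + 1.99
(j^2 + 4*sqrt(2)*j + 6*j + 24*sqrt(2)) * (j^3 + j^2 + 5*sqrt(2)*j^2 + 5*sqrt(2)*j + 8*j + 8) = j^5 + 7*j^4 + 9*sqrt(2)*j^4 + 54*j^3 + 63*sqrt(2)*j^3 + 86*sqrt(2)*j^2 + 336*j^2 + 288*j + 224*sqrt(2)*j + 192*sqrt(2)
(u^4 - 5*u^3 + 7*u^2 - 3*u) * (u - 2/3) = u^5 - 17*u^4/3 + 31*u^3/3 - 23*u^2/3 + 2*u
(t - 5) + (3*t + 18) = 4*t + 13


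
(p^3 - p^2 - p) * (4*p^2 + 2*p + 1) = 4*p^5 - 2*p^4 - 5*p^3 - 3*p^2 - p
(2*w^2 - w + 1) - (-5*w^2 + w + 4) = 7*w^2 - 2*w - 3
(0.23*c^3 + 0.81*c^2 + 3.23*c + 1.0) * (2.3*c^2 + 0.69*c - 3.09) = 0.529*c^5 + 2.0217*c^4 + 7.2772*c^3 + 2.0258*c^2 - 9.2907*c - 3.09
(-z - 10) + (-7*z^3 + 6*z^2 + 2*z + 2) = -7*z^3 + 6*z^2 + z - 8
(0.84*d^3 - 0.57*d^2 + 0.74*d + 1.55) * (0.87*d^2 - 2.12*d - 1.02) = 0.7308*d^5 - 2.2767*d^4 + 0.9954*d^3 + 0.3611*d^2 - 4.0408*d - 1.581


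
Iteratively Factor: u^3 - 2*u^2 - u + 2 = (u - 2)*(u^2 - 1) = (u - 2)*(u + 1)*(u - 1)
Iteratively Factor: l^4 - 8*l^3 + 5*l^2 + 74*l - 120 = (l - 2)*(l^3 - 6*l^2 - 7*l + 60) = (l - 2)*(l + 3)*(l^2 - 9*l + 20) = (l - 5)*(l - 2)*(l + 3)*(l - 4)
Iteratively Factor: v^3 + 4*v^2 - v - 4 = (v + 1)*(v^2 + 3*v - 4) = (v + 1)*(v + 4)*(v - 1)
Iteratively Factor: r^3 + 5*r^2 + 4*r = (r + 4)*(r^2 + r) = r*(r + 4)*(r + 1)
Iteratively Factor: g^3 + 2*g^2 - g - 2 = (g + 2)*(g^2 - 1) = (g + 1)*(g + 2)*(g - 1)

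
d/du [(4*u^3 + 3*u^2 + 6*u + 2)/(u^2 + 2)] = 2*(2*u^4 + 9*u^2 + 4*u + 6)/(u^4 + 4*u^2 + 4)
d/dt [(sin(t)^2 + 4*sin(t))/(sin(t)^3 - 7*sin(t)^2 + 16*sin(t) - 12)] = (-sin(t)^3 - 10*sin(t)^2 + 24*sin(t) + 24)*cos(t)/((sin(t) - 3)^2*(sin(t) - 2)^3)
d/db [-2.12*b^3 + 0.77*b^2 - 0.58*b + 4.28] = -6.36*b^2 + 1.54*b - 0.58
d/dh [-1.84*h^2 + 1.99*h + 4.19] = 1.99 - 3.68*h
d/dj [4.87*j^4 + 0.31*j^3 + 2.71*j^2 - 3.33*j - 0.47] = 19.48*j^3 + 0.93*j^2 + 5.42*j - 3.33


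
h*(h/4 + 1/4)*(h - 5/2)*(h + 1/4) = h^4/4 - 5*h^3/16 - 23*h^2/32 - 5*h/32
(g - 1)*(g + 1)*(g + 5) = g^3 + 5*g^2 - g - 5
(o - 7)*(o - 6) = o^2 - 13*o + 42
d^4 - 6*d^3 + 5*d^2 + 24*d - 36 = (d - 3)^2*(d - 2)*(d + 2)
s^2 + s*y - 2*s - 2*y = (s - 2)*(s + y)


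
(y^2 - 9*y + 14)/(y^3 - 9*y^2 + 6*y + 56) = (y - 2)/(y^2 - 2*y - 8)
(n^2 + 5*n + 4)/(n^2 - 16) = (n + 1)/(n - 4)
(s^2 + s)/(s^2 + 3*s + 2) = s/(s + 2)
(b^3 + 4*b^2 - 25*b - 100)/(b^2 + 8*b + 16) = (b^2 - 25)/(b + 4)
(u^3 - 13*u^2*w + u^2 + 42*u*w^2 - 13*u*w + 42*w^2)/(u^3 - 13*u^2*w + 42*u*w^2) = (u + 1)/u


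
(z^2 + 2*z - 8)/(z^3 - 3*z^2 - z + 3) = (z^2 + 2*z - 8)/(z^3 - 3*z^2 - z + 3)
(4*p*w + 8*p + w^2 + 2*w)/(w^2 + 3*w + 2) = (4*p + w)/(w + 1)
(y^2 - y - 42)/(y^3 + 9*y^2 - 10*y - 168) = (y - 7)/(y^2 + 3*y - 28)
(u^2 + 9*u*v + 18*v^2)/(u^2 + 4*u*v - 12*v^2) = (u + 3*v)/(u - 2*v)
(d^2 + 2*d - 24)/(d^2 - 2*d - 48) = (d - 4)/(d - 8)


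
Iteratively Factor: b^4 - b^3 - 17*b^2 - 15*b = (b - 5)*(b^3 + 4*b^2 + 3*b) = (b - 5)*(b + 1)*(b^2 + 3*b) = (b - 5)*(b + 1)*(b + 3)*(b)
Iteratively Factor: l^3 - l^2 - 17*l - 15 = (l + 3)*(l^2 - 4*l - 5) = (l + 1)*(l + 3)*(l - 5)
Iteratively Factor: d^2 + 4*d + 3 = (d + 1)*(d + 3)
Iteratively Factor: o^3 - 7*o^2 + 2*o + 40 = (o - 4)*(o^2 - 3*o - 10) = (o - 5)*(o - 4)*(o + 2)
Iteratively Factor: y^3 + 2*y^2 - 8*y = (y - 2)*(y^2 + 4*y) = (y - 2)*(y + 4)*(y)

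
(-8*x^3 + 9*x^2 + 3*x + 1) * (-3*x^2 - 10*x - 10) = 24*x^5 + 53*x^4 - 19*x^3 - 123*x^2 - 40*x - 10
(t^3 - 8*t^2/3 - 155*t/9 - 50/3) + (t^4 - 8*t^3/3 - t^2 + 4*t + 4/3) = t^4 - 5*t^3/3 - 11*t^2/3 - 119*t/9 - 46/3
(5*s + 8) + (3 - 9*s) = 11 - 4*s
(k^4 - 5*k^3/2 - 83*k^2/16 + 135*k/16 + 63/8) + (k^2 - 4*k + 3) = k^4 - 5*k^3/2 - 67*k^2/16 + 71*k/16 + 87/8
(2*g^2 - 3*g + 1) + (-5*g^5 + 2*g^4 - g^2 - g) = -5*g^5 + 2*g^4 + g^2 - 4*g + 1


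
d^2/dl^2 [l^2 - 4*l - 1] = 2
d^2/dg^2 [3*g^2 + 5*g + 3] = 6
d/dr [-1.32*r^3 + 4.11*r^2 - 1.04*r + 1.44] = -3.96*r^2 + 8.22*r - 1.04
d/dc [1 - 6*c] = -6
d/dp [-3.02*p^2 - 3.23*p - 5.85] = -6.04*p - 3.23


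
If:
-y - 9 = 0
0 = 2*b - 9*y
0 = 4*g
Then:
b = -81/2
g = 0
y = -9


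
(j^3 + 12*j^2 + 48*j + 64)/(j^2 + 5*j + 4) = (j^2 + 8*j + 16)/(j + 1)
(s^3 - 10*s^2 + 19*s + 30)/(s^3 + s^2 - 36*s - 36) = (s - 5)/(s + 6)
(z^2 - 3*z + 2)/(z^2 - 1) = (z - 2)/(z + 1)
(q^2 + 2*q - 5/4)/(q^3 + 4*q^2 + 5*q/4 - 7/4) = (2*q + 5)/(2*q^2 + 9*q + 7)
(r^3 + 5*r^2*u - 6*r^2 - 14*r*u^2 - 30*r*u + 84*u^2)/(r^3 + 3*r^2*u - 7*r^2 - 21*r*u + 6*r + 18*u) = (r^2 + 5*r*u - 14*u^2)/(r^2 + 3*r*u - r - 3*u)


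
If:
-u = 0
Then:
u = 0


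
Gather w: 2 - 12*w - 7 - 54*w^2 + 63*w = -54*w^2 + 51*w - 5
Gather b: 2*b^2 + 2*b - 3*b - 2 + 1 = 2*b^2 - b - 1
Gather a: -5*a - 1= -5*a - 1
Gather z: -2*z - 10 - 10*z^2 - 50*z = -10*z^2 - 52*z - 10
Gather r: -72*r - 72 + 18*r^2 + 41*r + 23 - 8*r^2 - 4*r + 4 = 10*r^2 - 35*r - 45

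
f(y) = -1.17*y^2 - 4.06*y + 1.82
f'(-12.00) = 24.02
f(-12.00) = -117.94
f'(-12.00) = 24.02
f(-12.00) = -117.94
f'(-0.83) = -2.12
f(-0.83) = 4.38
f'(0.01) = -4.08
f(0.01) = 1.78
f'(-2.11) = 0.88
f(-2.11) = 5.18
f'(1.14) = -6.73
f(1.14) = -4.33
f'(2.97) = -11.01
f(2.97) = -20.56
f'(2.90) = -10.85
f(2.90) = -19.79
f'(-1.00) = -1.72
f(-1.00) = 4.71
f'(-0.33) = -3.29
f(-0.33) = 3.03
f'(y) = -2.34*y - 4.06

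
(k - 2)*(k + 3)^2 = k^3 + 4*k^2 - 3*k - 18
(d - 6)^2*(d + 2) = d^3 - 10*d^2 + 12*d + 72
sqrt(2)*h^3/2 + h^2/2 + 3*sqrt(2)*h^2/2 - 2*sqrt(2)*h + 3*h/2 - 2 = (h - 1)*(h + 4)*(sqrt(2)*h/2 + 1/2)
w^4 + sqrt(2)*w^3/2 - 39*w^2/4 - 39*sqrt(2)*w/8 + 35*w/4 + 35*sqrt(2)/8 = (w - 5/2)*(w - 1)*(w + 7/2)*(w + sqrt(2)/2)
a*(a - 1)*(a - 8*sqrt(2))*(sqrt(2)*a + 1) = sqrt(2)*a^4 - 15*a^3 - sqrt(2)*a^3 - 8*sqrt(2)*a^2 + 15*a^2 + 8*sqrt(2)*a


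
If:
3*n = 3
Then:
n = 1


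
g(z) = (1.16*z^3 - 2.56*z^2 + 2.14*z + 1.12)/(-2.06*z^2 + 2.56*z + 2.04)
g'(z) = (4.12*z - 2.56)*(1.16*z^3 - 2.56*z^2 + 2.14*z + 1.12)/(-2.06*z^2 + 2.56*z + 2.04)^2 + (3.48*z^2 - 5.12*z + 2.14)/(-2.06*z^2 + 2.56*z + 2.04)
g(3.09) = -1.80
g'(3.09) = -0.13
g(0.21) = 0.59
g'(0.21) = 0.09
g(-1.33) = 1.79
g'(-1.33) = -0.14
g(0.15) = 0.58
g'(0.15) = 0.13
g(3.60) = -1.93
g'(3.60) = -0.33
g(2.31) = -2.21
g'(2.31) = 2.13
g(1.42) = 1.52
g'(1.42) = 4.54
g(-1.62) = 1.86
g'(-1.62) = -0.31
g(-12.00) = 7.37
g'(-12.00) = -0.56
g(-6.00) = 4.05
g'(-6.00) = -0.54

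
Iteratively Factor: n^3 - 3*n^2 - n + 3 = (n + 1)*(n^2 - 4*n + 3) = (n - 3)*(n + 1)*(n - 1)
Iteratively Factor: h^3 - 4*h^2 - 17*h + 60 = (h - 5)*(h^2 + h - 12) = (h - 5)*(h - 3)*(h + 4)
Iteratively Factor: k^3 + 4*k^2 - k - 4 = (k + 4)*(k^2 - 1) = (k + 1)*(k + 4)*(k - 1)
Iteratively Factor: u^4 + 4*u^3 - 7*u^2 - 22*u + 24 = (u + 3)*(u^3 + u^2 - 10*u + 8) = (u - 2)*(u + 3)*(u^2 + 3*u - 4) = (u - 2)*(u + 3)*(u + 4)*(u - 1)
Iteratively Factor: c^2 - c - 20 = (c + 4)*(c - 5)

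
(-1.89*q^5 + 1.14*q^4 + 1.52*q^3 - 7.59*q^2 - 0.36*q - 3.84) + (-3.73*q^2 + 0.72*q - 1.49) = -1.89*q^5 + 1.14*q^4 + 1.52*q^3 - 11.32*q^2 + 0.36*q - 5.33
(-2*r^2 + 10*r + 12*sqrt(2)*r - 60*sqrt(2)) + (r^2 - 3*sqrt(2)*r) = -r^2 + 10*r + 9*sqrt(2)*r - 60*sqrt(2)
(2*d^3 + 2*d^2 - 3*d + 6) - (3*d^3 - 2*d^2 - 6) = -d^3 + 4*d^2 - 3*d + 12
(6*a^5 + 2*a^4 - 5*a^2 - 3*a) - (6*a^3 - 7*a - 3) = 6*a^5 + 2*a^4 - 6*a^3 - 5*a^2 + 4*a + 3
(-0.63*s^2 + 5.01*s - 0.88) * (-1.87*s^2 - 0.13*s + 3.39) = 1.1781*s^4 - 9.2868*s^3 - 1.1414*s^2 + 17.0983*s - 2.9832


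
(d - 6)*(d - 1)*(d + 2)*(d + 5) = d^4 - 33*d^2 - 28*d + 60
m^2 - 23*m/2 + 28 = (m - 8)*(m - 7/2)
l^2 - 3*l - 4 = (l - 4)*(l + 1)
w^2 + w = w*(w + 1)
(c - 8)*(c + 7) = c^2 - c - 56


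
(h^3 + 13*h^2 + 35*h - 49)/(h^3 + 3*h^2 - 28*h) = (h^2 + 6*h - 7)/(h*(h - 4))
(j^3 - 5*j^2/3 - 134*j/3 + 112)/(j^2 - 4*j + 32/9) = 3*(j^2 + j - 42)/(3*j - 4)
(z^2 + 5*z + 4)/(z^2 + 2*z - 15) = (z^2 + 5*z + 4)/(z^2 + 2*z - 15)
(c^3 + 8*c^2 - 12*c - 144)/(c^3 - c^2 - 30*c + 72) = (c + 6)/(c - 3)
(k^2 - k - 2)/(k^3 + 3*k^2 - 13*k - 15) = (k - 2)/(k^2 + 2*k - 15)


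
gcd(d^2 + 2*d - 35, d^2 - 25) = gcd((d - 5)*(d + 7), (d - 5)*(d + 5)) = d - 5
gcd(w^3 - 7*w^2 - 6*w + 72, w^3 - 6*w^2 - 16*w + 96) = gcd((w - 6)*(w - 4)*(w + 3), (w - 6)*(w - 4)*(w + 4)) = w^2 - 10*w + 24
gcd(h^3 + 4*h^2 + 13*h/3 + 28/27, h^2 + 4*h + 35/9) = h + 7/3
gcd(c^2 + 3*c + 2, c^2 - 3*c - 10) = c + 2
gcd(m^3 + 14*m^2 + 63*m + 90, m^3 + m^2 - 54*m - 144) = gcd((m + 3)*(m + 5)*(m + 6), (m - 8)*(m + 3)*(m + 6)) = m^2 + 9*m + 18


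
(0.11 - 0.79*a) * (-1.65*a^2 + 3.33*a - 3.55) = 1.3035*a^3 - 2.8122*a^2 + 3.1708*a - 0.3905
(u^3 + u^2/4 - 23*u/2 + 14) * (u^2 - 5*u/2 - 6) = u^5 - 9*u^4/4 - 145*u^3/8 + 165*u^2/4 + 34*u - 84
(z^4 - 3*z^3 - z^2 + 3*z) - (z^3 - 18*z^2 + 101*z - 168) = z^4 - 4*z^3 + 17*z^2 - 98*z + 168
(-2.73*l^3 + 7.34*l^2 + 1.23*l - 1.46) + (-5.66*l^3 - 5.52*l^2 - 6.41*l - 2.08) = -8.39*l^3 + 1.82*l^2 - 5.18*l - 3.54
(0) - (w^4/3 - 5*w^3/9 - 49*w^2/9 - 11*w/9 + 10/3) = -w^4/3 + 5*w^3/9 + 49*w^2/9 + 11*w/9 - 10/3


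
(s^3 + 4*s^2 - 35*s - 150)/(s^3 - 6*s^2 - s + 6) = (s^2 + 10*s + 25)/(s^2 - 1)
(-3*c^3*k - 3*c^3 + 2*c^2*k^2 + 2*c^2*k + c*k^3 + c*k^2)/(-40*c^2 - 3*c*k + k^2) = c*(3*c^2*k + 3*c^2 - 2*c*k^2 - 2*c*k - k^3 - k^2)/(40*c^2 + 3*c*k - k^2)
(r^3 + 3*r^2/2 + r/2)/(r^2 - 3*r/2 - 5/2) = r*(2*r + 1)/(2*r - 5)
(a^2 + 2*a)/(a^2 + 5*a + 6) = a/(a + 3)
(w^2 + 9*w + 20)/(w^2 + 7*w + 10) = (w + 4)/(w + 2)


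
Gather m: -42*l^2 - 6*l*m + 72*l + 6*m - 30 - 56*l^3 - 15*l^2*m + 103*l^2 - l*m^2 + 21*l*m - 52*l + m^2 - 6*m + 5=-56*l^3 + 61*l^2 + 20*l + m^2*(1 - l) + m*(-15*l^2 + 15*l) - 25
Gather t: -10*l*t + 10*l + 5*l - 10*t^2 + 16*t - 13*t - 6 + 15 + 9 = 15*l - 10*t^2 + t*(3 - 10*l) + 18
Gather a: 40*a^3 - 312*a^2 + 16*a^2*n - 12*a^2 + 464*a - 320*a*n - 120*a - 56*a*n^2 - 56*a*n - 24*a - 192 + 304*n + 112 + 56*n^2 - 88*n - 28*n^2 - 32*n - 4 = 40*a^3 + a^2*(16*n - 324) + a*(-56*n^2 - 376*n + 320) + 28*n^2 + 184*n - 84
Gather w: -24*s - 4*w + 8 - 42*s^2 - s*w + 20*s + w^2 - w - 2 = -42*s^2 - 4*s + w^2 + w*(-s - 5) + 6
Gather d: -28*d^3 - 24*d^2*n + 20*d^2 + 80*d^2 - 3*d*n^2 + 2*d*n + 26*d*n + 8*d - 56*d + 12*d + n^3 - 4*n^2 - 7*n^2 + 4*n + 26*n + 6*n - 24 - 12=-28*d^3 + d^2*(100 - 24*n) + d*(-3*n^2 + 28*n - 36) + n^3 - 11*n^2 + 36*n - 36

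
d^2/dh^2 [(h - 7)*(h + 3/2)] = 2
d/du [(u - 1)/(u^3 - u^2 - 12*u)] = (-u*(-u^2 + u + 12) + (u - 1)*(-3*u^2 + 2*u + 12))/(u^2*(-u^2 + u + 12)^2)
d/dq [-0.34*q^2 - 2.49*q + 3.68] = -0.68*q - 2.49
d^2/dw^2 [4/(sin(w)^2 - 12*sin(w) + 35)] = 8*(-2*sin(w)^4 + 18*sin(w)^3 + sin(w)^2 - 246*sin(w) + 109)/(sin(w)^2 - 12*sin(w) + 35)^3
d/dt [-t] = -1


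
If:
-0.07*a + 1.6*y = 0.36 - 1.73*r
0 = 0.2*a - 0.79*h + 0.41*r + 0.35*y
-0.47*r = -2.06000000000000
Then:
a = 22.8571428571429*y + 103.179331306991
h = 6.22965641952984*y + 28.3960601746758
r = 4.38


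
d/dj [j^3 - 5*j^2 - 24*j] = 3*j^2 - 10*j - 24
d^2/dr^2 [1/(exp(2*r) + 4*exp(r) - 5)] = 4*(-(exp(r) + 1)*(exp(2*r) + 4*exp(r) - 5) + 2*(exp(r) + 2)^2*exp(r))*exp(r)/(exp(2*r) + 4*exp(r) - 5)^3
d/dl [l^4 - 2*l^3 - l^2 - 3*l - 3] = 4*l^3 - 6*l^2 - 2*l - 3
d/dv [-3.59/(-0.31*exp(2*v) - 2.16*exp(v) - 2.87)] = (-2.2258*exp(v) - 7.7544)*exp(v)/(0.31*exp(2*v) + 2.16*exp(v) + 2.87)^2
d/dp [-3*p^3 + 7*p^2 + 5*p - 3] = -9*p^2 + 14*p + 5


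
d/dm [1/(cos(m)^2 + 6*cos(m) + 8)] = 2*(cos(m) + 3)*sin(m)/(cos(m)^2 + 6*cos(m) + 8)^2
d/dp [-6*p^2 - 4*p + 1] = -12*p - 4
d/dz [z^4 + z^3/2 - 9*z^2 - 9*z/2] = 4*z^3 + 3*z^2/2 - 18*z - 9/2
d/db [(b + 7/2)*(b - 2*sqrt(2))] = 2*b - 2*sqrt(2) + 7/2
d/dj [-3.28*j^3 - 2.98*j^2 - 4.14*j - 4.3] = -9.84*j^2 - 5.96*j - 4.14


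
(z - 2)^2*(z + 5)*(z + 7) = z^4 + 8*z^3 - 9*z^2 - 92*z + 140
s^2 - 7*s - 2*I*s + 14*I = (s - 7)*(s - 2*I)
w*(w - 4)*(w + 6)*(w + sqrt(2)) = w^4 + sqrt(2)*w^3 + 2*w^3 - 24*w^2 + 2*sqrt(2)*w^2 - 24*sqrt(2)*w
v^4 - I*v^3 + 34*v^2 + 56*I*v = v*(v - 7*I)*(v + 2*I)*(v + 4*I)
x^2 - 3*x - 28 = (x - 7)*(x + 4)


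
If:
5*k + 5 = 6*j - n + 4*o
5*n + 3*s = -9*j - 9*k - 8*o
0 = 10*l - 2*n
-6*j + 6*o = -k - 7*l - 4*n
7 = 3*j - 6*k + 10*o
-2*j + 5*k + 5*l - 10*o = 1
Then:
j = -858/131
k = -3507/262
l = 61/262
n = 305/262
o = -703/131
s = 9455/131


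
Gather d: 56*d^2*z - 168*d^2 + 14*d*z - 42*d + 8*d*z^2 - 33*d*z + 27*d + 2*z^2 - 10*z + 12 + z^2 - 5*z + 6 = d^2*(56*z - 168) + d*(8*z^2 - 19*z - 15) + 3*z^2 - 15*z + 18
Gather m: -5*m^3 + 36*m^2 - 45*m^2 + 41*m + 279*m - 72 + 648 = -5*m^3 - 9*m^2 + 320*m + 576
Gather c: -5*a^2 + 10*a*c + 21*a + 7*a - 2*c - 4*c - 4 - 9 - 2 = -5*a^2 + 28*a + c*(10*a - 6) - 15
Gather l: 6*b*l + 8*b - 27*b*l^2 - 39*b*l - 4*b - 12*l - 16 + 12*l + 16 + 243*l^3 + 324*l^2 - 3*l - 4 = 4*b + 243*l^3 + l^2*(324 - 27*b) + l*(-33*b - 3) - 4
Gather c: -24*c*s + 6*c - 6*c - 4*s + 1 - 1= -24*c*s - 4*s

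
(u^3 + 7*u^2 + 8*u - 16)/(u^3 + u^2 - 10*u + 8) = (u + 4)/(u - 2)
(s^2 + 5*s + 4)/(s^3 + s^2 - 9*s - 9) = (s + 4)/(s^2 - 9)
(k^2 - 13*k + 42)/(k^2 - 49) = (k - 6)/(k + 7)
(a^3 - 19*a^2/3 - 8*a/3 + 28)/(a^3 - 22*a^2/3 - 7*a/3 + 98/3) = (a - 6)/(a - 7)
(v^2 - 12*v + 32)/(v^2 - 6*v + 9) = (v^2 - 12*v + 32)/(v^2 - 6*v + 9)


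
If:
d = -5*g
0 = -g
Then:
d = 0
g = 0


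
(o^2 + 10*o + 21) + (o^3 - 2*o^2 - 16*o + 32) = o^3 - o^2 - 6*o + 53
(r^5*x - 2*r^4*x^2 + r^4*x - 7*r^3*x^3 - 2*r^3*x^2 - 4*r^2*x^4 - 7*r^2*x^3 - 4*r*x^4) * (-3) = -3*r^5*x + 6*r^4*x^2 - 3*r^4*x + 21*r^3*x^3 + 6*r^3*x^2 + 12*r^2*x^4 + 21*r^2*x^3 + 12*r*x^4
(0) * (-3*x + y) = 0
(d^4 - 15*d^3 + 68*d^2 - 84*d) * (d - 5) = d^5 - 20*d^4 + 143*d^3 - 424*d^2 + 420*d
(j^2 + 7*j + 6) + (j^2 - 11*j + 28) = 2*j^2 - 4*j + 34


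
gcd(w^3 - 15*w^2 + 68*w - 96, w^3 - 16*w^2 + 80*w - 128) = w^2 - 12*w + 32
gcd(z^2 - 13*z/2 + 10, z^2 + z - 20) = z - 4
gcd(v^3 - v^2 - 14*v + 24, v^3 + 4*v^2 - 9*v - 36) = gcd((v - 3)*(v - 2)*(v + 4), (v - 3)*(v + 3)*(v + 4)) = v^2 + v - 12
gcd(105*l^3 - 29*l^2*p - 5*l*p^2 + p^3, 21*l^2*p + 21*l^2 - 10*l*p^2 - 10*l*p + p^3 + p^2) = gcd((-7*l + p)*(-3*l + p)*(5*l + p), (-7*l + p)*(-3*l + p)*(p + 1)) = 21*l^2 - 10*l*p + p^2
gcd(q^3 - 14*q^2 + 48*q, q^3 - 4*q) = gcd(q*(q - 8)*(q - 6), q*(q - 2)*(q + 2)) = q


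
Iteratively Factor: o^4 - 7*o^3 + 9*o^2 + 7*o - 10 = (o - 5)*(o^3 - 2*o^2 - o + 2) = (o - 5)*(o + 1)*(o^2 - 3*o + 2) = (o - 5)*(o - 2)*(o + 1)*(o - 1)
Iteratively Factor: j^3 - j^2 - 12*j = (j)*(j^2 - j - 12) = j*(j + 3)*(j - 4)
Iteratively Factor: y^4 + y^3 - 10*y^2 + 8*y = (y - 1)*(y^3 + 2*y^2 - 8*y) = (y - 1)*(y + 4)*(y^2 - 2*y) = (y - 2)*(y - 1)*(y + 4)*(y)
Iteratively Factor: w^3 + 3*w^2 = (w + 3)*(w^2) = w*(w + 3)*(w)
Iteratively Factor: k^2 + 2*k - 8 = (k + 4)*(k - 2)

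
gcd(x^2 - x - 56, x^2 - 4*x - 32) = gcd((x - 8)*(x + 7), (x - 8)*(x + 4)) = x - 8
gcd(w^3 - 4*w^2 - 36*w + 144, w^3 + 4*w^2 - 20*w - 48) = w^2 + 2*w - 24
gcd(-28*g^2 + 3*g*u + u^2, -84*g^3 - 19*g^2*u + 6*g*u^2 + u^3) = -28*g^2 + 3*g*u + u^2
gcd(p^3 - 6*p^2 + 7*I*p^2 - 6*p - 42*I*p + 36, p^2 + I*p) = p + I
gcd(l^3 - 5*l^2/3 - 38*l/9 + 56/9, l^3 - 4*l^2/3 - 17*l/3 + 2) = l + 2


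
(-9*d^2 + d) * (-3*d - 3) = 27*d^3 + 24*d^2 - 3*d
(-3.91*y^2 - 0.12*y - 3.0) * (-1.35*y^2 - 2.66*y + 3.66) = 5.2785*y^4 + 10.5626*y^3 - 9.9414*y^2 + 7.5408*y - 10.98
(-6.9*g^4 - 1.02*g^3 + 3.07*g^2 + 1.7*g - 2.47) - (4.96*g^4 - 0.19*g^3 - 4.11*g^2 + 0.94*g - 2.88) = -11.86*g^4 - 0.83*g^3 + 7.18*g^2 + 0.76*g + 0.41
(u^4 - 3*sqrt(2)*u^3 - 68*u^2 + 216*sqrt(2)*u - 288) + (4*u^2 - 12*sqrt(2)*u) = u^4 - 3*sqrt(2)*u^3 - 64*u^2 + 204*sqrt(2)*u - 288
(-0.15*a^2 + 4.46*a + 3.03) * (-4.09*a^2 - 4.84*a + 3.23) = 0.6135*a^4 - 17.5154*a^3 - 34.4636*a^2 - 0.259399999999999*a + 9.7869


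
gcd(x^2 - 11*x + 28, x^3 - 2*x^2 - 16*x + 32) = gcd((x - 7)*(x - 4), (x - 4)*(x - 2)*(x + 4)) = x - 4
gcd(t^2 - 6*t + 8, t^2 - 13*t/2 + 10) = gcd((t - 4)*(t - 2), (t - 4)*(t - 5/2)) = t - 4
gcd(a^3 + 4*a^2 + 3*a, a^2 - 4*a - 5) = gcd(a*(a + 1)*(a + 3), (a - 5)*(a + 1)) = a + 1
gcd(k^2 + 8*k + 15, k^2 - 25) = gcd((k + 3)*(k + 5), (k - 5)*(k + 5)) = k + 5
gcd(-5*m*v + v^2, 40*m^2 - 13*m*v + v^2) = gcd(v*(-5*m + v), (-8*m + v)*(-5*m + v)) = -5*m + v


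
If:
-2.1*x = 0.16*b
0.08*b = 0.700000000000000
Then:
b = 8.75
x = -0.67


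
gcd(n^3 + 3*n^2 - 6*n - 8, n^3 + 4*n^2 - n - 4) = n^2 + 5*n + 4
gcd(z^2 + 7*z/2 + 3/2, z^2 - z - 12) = z + 3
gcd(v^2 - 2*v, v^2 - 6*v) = v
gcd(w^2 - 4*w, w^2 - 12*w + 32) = w - 4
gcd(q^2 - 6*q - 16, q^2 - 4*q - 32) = q - 8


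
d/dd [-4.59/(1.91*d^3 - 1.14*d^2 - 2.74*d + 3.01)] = (26.3007*d^2 - 10.4652*d - 12.5766)/(1.91*d^3 - 1.14*d^2 - 2.74*d + 3.01)^2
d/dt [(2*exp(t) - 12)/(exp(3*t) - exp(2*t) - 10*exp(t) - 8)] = 2*((exp(t) - 6)*(-3*exp(2*t) + 2*exp(t) + 10) + exp(3*t) - exp(2*t) - 10*exp(t) - 8)*exp(t)/(-exp(3*t) + exp(2*t) + 10*exp(t) + 8)^2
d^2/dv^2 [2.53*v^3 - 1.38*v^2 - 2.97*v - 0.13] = 15.18*v - 2.76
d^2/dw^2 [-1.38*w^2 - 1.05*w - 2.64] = -2.76000000000000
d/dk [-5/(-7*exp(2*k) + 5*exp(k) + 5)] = (25 - 70*exp(k))*exp(k)/(-7*exp(2*k) + 5*exp(k) + 5)^2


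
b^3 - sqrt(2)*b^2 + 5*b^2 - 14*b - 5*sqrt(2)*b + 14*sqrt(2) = (b - 2)*(b + 7)*(b - sqrt(2))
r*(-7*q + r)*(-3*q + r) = 21*q^2*r - 10*q*r^2 + r^3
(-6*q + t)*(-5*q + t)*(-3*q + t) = -90*q^3 + 63*q^2*t - 14*q*t^2 + t^3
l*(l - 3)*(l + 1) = l^3 - 2*l^2 - 3*l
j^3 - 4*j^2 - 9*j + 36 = (j - 4)*(j - 3)*(j + 3)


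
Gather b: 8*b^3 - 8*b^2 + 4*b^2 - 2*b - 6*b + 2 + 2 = 8*b^3 - 4*b^2 - 8*b + 4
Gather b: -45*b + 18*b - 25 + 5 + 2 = -27*b - 18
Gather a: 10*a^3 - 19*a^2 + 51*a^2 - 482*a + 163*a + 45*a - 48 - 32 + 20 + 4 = 10*a^3 + 32*a^2 - 274*a - 56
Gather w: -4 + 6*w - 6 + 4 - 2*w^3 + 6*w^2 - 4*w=-2*w^3 + 6*w^2 + 2*w - 6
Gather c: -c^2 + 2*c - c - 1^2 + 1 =-c^2 + c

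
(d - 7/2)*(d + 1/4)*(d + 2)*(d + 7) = d^4 + 23*d^3/4 - 129*d^2/8 - 427*d/8 - 49/4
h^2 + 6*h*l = h*(h + 6*l)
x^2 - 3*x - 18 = (x - 6)*(x + 3)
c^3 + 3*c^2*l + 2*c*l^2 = c*(c + l)*(c + 2*l)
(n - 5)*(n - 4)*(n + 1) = n^3 - 8*n^2 + 11*n + 20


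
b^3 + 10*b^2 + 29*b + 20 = (b + 1)*(b + 4)*(b + 5)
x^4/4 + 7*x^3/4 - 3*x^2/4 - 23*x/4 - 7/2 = (x/4 + 1/4)*(x - 2)*(x + 1)*(x + 7)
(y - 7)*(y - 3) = y^2 - 10*y + 21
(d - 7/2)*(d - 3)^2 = d^3 - 19*d^2/2 + 30*d - 63/2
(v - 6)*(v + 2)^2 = v^3 - 2*v^2 - 20*v - 24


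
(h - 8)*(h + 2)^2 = h^3 - 4*h^2 - 28*h - 32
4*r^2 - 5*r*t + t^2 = (-4*r + t)*(-r + t)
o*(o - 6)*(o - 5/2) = o^3 - 17*o^2/2 + 15*o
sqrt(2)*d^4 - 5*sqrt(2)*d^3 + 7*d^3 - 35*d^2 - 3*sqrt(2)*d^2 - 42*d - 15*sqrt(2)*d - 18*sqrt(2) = (d - 6)*(d + 1)*(d + 3*sqrt(2))*(sqrt(2)*d + 1)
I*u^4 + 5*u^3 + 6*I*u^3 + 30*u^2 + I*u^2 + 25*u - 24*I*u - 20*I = (u + 5)*(u - 4*I)*(u - I)*(I*u + I)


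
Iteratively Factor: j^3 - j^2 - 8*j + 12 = (j - 2)*(j^2 + j - 6) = (j - 2)^2*(j + 3)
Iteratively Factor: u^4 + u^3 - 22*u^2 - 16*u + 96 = (u + 4)*(u^3 - 3*u^2 - 10*u + 24) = (u - 2)*(u + 4)*(u^2 - u - 12) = (u - 4)*(u - 2)*(u + 4)*(u + 3)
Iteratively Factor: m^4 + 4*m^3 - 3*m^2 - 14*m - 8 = (m + 4)*(m^3 - 3*m - 2) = (m + 1)*(m + 4)*(m^2 - m - 2) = (m - 2)*(m + 1)*(m + 4)*(m + 1)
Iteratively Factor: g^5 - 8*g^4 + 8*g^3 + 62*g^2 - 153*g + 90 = (g - 2)*(g^4 - 6*g^3 - 4*g^2 + 54*g - 45) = (g - 3)*(g - 2)*(g^3 - 3*g^2 - 13*g + 15) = (g - 5)*(g - 3)*(g - 2)*(g^2 + 2*g - 3) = (g - 5)*(g - 3)*(g - 2)*(g + 3)*(g - 1)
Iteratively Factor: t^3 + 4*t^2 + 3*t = (t)*(t^2 + 4*t + 3) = t*(t + 3)*(t + 1)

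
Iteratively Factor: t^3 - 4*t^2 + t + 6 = (t - 3)*(t^2 - t - 2) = (t - 3)*(t + 1)*(t - 2)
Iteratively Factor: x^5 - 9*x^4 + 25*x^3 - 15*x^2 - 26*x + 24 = (x - 2)*(x^4 - 7*x^3 + 11*x^2 + 7*x - 12) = (x - 4)*(x - 2)*(x^3 - 3*x^2 - x + 3) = (x - 4)*(x - 2)*(x - 1)*(x^2 - 2*x - 3) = (x - 4)*(x - 3)*(x - 2)*(x - 1)*(x + 1)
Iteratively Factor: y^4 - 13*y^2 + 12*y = (y)*(y^3 - 13*y + 12) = y*(y + 4)*(y^2 - 4*y + 3) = y*(y - 1)*(y + 4)*(y - 3)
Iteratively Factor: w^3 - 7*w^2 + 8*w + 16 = (w - 4)*(w^2 - 3*w - 4) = (w - 4)^2*(w + 1)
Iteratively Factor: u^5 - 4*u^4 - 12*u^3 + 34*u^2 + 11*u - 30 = (u + 3)*(u^4 - 7*u^3 + 9*u^2 + 7*u - 10) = (u - 5)*(u + 3)*(u^3 - 2*u^2 - u + 2) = (u - 5)*(u - 2)*(u + 3)*(u^2 - 1) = (u - 5)*(u - 2)*(u + 1)*(u + 3)*(u - 1)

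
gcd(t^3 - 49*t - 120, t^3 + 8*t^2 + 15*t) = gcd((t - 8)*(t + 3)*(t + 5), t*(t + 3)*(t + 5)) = t^2 + 8*t + 15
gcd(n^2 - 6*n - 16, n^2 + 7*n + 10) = n + 2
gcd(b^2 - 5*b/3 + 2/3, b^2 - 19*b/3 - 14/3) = 1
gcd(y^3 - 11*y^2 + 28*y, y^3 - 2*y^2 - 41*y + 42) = y - 7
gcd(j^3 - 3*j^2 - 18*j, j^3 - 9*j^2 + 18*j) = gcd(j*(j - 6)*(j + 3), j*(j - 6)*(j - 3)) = j^2 - 6*j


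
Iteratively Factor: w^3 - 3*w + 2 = (w - 1)*(w^2 + w - 2) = (w - 1)^2*(w + 2)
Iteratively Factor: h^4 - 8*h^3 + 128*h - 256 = (h - 4)*(h^3 - 4*h^2 - 16*h + 64) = (h - 4)^2*(h^2 - 16) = (h - 4)^2*(h + 4)*(h - 4)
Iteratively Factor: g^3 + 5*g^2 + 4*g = (g)*(g^2 + 5*g + 4) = g*(g + 4)*(g + 1)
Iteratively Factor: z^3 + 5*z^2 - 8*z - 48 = (z + 4)*(z^2 + z - 12) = (z + 4)^2*(z - 3)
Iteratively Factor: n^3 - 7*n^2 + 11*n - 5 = (n - 5)*(n^2 - 2*n + 1) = (n - 5)*(n - 1)*(n - 1)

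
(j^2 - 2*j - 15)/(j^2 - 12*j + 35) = (j + 3)/(j - 7)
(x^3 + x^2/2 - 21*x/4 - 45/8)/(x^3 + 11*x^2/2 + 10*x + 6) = (x^2 - x - 15/4)/(x^2 + 4*x + 4)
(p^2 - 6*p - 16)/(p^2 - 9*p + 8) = (p + 2)/(p - 1)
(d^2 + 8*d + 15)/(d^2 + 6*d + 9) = (d + 5)/(d + 3)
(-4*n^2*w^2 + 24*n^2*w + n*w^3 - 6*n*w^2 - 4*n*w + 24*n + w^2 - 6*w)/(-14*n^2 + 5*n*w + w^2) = (-4*n^2*w^2 + 24*n^2*w + n*w^3 - 6*n*w^2 - 4*n*w + 24*n + w^2 - 6*w)/(-14*n^2 + 5*n*w + w^2)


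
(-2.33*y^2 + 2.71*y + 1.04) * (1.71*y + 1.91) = -3.9843*y^3 + 0.1838*y^2 + 6.9545*y + 1.9864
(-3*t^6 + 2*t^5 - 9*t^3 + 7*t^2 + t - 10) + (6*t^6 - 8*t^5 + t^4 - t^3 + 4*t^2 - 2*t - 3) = 3*t^6 - 6*t^5 + t^4 - 10*t^3 + 11*t^2 - t - 13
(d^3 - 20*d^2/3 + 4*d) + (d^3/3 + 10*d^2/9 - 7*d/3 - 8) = 4*d^3/3 - 50*d^2/9 + 5*d/3 - 8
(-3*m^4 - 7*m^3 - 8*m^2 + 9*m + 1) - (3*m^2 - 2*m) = -3*m^4 - 7*m^3 - 11*m^2 + 11*m + 1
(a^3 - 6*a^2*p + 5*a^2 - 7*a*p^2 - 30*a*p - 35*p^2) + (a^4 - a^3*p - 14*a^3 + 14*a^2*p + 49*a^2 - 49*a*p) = a^4 - a^3*p - 13*a^3 + 8*a^2*p + 54*a^2 - 7*a*p^2 - 79*a*p - 35*p^2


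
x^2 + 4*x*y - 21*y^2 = (x - 3*y)*(x + 7*y)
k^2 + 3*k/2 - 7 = (k - 2)*(k + 7/2)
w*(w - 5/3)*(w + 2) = w^3 + w^2/3 - 10*w/3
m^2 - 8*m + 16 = (m - 4)^2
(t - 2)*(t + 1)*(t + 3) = t^3 + 2*t^2 - 5*t - 6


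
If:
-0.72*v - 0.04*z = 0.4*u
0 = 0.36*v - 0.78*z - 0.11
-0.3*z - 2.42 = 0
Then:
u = 31.72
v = -17.17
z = -8.07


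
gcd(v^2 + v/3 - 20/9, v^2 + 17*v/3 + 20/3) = v + 5/3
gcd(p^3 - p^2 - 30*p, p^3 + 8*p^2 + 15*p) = p^2 + 5*p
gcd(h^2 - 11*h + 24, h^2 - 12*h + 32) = h - 8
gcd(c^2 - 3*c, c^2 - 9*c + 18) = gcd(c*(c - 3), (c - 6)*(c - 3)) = c - 3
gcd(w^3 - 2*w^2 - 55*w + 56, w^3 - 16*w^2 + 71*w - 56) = w^2 - 9*w + 8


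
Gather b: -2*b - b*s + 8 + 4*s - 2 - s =b*(-s - 2) + 3*s + 6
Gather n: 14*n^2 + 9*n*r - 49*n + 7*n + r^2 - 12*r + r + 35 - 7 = 14*n^2 + n*(9*r - 42) + r^2 - 11*r + 28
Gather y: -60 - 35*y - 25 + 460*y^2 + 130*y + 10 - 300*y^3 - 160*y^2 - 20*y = -300*y^3 + 300*y^2 + 75*y - 75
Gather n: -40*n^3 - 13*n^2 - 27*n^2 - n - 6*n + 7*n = -40*n^3 - 40*n^2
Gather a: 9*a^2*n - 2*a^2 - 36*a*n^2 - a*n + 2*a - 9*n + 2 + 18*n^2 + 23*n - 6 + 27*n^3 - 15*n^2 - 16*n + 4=a^2*(9*n - 2) + a*(-36*n^2 - n + 2) + 27*n^3 + 3*n^2 - 2*n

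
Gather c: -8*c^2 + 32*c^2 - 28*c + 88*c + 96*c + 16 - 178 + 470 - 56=24*c^2 + 156*c + 252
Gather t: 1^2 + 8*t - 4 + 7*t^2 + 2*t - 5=7*t^2 + 10*t - 8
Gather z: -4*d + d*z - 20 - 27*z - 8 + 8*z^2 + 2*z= -4*d + 8*z^2 + z*(d - 25) - 28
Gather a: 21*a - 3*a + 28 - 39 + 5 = 18*a - 6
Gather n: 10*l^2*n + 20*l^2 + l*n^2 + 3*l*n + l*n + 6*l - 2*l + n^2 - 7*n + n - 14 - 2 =20*l^2 + 4*l + n^2*(l + 1) + n*(10*l^2 + 4*l - 6) - 16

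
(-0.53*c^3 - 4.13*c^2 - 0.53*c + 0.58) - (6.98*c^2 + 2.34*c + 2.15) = -0.53*c^3 - 11.11*c^2 - 2.87*c - 1.57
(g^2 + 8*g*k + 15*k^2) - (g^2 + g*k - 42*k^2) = 7*g*k + 57*k^2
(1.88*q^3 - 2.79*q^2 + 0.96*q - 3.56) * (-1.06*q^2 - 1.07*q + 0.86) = -1.9928*q^5 + 0.9458*q^4 + 3.5845*q^3 + 0.347*q^2 + 4.6348*q - 3.0616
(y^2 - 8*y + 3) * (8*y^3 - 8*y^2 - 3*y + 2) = 8*y^5 - 72*y^4 + 85*y^3 + 2*y^2 - 25*y + 6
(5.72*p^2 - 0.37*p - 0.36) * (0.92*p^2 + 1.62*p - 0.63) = 5.2624*p^4 + 8.926*p^3 - 4.5342*p^2 - 0.3501*p + 0.2268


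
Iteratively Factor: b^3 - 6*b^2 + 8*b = (b - 2)*(b^2 - 4*b) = (b - 4)*(b - 2)*(b)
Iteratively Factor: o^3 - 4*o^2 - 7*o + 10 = (o - 1)*(o^2 - 3*o - 10) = (o - 5)*(o - 1)*(o + 2)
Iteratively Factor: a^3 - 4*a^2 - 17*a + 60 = (a - 5)*(a^2 + a - 12) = (a - 5)*(a + 4)*(a - 3)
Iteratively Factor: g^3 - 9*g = (g + 3)*(g^2 - 3*g) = (g - 3)*(g + 3)*(g)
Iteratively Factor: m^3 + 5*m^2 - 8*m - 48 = (m + 4)*(m^2 + m - 12) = (m - 3)*(m + 4)*(m + 4)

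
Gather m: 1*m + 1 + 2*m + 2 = 3*m + 3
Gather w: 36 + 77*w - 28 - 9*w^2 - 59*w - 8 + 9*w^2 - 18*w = 0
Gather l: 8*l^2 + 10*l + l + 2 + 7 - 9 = 8*l^2 + 11*l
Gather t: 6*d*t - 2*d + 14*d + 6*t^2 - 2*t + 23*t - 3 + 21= 12*d + 6*t^2 + t*(6*d + 21) + 18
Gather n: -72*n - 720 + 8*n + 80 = -64*n - 640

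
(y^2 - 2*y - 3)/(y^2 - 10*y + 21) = (y + 1)/(y - 7)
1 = 1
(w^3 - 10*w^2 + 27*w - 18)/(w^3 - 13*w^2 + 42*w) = (w^2 - 4*w + 3)/(w*(w - 7))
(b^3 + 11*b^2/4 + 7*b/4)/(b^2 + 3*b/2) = (4*b^2 + 11*b + 7)/(2*(2*b + 3))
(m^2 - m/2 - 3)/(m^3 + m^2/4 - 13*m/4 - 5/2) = 2*(2*m + 3)/(4*m^2 + 9*m + 5)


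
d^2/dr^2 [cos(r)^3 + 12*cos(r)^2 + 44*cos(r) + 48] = -179*cos(r)/4 - 24*cos(2*r) - 9*cos(3*r)/4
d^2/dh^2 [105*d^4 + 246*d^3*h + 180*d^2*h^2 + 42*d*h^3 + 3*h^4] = 360*d^2 + 252*d*h + 36*h^2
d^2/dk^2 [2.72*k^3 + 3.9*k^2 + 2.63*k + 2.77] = 16.32*k + 7.8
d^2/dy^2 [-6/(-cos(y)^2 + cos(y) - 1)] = 6*(4*sin(y)^4 + sin(y)^2 + 19*cos(y)/4 - 3*cos(3*y)/4 - 5)/(sin(y)^2 + cos(y) - 2)^3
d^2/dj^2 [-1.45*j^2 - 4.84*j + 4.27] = -2.90000000000000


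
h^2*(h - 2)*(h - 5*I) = h^4 - 2*h^3 - 5*I*h^3 + 10*I*h^2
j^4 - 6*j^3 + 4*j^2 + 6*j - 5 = (j - 5)*(j - 1)^2*(j + 1)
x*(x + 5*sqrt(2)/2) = x^2 + 5*sqrt(2)*x/2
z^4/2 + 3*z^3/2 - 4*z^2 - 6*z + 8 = (z/2 + 1)*(z - 2)*(z - 1)*(z + 4)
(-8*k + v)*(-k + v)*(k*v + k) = 8*k^3*v + 8*k^3 - 9*k^2*v^2 - 9*k^2*v + k*v^3 + k*v^2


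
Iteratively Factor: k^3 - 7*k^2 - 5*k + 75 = (k - 5)*(k^2 - 2*k - 15) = (k - 5)^2*(k + 3)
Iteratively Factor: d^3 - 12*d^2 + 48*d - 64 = (d - 4)*(d^2 - 8*d + 16) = (d - 4)^2*(d - 4)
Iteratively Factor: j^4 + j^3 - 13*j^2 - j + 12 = (j - 1)*(j^3 + 2*j^2 - 11*j - 12) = (j - 1)*(j + 1)*(j^2 + j - 12) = (j - 1)*(j + 1)*(j + 4)*(j - 3)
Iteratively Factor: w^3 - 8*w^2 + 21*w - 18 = (w - 2)*(w^2 - 6*w + 9) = (w - 3)*(w - 2)*(w - 3)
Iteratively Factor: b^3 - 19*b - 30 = (b + 2)*(b^2 - 2*b - 15) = (b - 5)*(b + 2)*(b + 3)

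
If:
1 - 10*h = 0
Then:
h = 1/10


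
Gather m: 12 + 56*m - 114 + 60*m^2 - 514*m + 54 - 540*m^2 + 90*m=-480*m^2 - 368*m - 48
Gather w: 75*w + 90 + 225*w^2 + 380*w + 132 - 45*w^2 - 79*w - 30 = 180*w^2 + 376*w + 192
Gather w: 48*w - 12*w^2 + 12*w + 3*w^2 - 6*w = -9*w^2 + 54*w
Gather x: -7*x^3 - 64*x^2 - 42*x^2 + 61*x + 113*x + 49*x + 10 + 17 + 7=-7*x^3 - 106*x^2 + 223*x + 34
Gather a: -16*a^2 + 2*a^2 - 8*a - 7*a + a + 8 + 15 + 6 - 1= -14*a^2 - 14*a + 28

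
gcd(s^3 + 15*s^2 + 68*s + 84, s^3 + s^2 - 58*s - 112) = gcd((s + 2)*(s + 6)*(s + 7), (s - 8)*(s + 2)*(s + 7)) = s^2 + 9*s + 14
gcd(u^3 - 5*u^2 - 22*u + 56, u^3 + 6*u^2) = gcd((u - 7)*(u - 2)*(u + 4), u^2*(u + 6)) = 1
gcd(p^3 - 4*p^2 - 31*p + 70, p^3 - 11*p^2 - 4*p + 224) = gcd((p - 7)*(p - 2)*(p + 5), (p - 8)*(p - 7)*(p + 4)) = p - 7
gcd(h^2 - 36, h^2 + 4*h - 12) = h + 6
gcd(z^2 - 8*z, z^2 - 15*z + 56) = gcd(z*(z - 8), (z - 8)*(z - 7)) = z - 8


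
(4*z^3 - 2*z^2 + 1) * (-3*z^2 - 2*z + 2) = -12*z^5 - 2*z^4 + 12*z^3 - 7*z^2 - 2*z + 2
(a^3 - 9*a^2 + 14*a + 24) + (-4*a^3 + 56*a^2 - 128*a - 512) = -3*a^3 + 47*a^2 - 114*a - 488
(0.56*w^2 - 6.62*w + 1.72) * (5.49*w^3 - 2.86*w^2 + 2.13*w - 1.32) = 3.0744*w^5 - 37.9454*w^4 + 29.5688*w^3 - 19.759*w^2 + 12.402*w - 2.2704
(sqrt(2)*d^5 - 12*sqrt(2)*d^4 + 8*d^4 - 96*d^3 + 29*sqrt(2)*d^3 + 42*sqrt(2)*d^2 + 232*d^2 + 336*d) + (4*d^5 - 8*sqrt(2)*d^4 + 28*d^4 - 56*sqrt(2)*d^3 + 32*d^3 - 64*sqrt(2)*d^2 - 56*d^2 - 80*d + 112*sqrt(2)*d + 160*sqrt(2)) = sqrt(2)*d^5 + 4*d^5 - 20*sqrt(2)*d^4 + 36*d^4 - 64*d^3 - 27*sqrt(2)*d^3 - 22*sqrt(2)*d^2 + 176*d^2 + 112*sqrt(2)*d + 256*d + 160*sqrt(2)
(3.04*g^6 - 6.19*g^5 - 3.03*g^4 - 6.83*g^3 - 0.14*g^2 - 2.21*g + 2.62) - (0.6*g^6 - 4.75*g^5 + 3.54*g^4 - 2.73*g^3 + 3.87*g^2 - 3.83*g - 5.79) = 2.44*g^6 - 1.44*g^5 - 6.57*g^4 - 4.1*g^3 - 4.01*g^2 + 1.62*g + 8.41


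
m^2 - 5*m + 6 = (m - 3)*(m - 2)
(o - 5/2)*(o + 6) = o^2 + 7*o/2 - 15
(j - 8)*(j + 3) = j^2 - 5*j - 24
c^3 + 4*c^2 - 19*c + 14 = (c - 2)*(c - 1)*(c + 7)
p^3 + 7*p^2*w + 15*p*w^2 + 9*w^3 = (p + w)*(p + 3*w)^2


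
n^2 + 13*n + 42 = (n + 6)*(n + 7)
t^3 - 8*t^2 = t^2*(t - 8)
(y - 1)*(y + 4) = y^2 + 3*y - 4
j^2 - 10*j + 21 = (j - 7)*(j - 3)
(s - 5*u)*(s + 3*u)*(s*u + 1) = s^3*u - 2*s^2*u^2 + s^2 - 15*s*u^3 - 2*s*u - 15*u^2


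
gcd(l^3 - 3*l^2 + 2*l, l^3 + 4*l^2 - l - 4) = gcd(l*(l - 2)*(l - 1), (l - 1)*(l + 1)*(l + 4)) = l - 1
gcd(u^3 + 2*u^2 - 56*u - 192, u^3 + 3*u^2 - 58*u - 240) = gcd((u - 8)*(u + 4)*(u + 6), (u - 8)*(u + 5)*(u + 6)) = u^2 - 2*u - 48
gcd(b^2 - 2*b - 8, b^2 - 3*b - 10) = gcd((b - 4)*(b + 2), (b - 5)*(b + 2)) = b + 2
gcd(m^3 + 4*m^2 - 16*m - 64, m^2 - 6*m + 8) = m - 4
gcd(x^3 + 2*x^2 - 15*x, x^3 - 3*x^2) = x^2 - 3*x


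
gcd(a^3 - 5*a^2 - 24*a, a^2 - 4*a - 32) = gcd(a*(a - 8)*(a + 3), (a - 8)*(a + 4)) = a - 8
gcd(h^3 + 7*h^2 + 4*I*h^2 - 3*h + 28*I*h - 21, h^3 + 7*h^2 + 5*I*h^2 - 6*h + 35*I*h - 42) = h^2 + h*(7 + 3*I) + 21*I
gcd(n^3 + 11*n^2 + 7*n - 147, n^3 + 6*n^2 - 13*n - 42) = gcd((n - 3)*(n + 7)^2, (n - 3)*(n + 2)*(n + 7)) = n^2 + 4*n - 21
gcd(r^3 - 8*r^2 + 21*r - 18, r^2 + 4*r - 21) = r - 3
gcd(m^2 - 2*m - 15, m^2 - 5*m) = m - 5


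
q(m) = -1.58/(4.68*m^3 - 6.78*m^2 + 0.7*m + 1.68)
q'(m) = -1.58*(-14.04*m^2 + 13.56*m - 0.7)/(4.68*m^3 - 6.78*m^2 + 0.7*m + 1.68)^2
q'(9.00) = 0.00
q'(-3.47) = 0.00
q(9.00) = -0.00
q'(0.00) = 0.39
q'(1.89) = 0.37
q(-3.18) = 0.01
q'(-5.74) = 0.00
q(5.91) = -0.00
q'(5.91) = 0.00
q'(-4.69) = 0.00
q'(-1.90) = 0.04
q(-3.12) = 0.01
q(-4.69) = 0.00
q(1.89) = -0.15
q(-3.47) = 0.01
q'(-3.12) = 0.01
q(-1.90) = 0.03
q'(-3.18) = 0.01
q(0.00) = -0.94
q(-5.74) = 0.00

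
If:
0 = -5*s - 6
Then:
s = -6/5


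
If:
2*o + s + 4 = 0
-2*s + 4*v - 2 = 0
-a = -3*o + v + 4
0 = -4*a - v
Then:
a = 17/30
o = 23/30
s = -83/15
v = -34/15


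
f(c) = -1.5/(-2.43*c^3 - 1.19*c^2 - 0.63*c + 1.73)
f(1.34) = 0.21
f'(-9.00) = -0.00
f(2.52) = 0.03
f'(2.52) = -0.04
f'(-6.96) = -0.00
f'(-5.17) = -0.00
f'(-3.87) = -0.01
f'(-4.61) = -0.00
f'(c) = -1.5*(7.29*c^2 + 2.38*c + 0.63)/(-2.43*c^3 - 1.19*c^2 - 0.63*c + 1.73)^2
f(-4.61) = -0.01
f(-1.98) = -0.09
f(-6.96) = -0.00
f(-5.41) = -0.00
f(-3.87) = -0.01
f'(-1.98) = -0.12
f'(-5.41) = -0.00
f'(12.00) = -0.00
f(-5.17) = -0.00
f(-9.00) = -0.00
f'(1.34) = -0.50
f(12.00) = 0.00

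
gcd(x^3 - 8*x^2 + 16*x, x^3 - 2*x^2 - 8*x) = x^2 - 4*x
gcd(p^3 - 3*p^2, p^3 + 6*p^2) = p^2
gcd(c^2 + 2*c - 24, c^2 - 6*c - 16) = 1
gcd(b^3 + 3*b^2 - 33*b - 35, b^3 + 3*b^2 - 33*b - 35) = b^3 + 3*b^2 - 33*b - 35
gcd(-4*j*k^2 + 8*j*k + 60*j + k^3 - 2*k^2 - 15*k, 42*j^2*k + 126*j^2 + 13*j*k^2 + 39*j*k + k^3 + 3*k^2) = k + 3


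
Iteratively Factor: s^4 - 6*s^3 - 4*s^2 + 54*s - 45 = (s - 1)*(s^3 - 5*s^2 - 9*s + 45) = (s - 5)*(s - 1)*(s^2 - 9) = (s - 5)*(s - 1)*(s + 3)*(s - 3)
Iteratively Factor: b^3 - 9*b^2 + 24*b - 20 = (b - 2)*(b^2 - 7*b + 10) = (b - 5)*(b - 2)*(b - 2)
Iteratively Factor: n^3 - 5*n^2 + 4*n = (n - 1)*(n^2 - 4*n) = n*(n - 1)*(n - 4)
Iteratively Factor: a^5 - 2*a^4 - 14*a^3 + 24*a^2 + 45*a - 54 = (a + 2)*(a^4 - 4*a^3 - 6*a^2 + 36*a - 27) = (a - 3)*(a + 2)*(a^3 - a^2 - 9*a + 9) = (a - 3)*(a + 2)*(a + 3)*(a^2 - 4*a + 3) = (a - 3)^2*(a + 2)*(a + 3)*(a - 1)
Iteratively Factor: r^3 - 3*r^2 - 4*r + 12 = (r + 2)*(r^2 - 5*r + 6) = (r - 2)*(r + 2)*(r - 3)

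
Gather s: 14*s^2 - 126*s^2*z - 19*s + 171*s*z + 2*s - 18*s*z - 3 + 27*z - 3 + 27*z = s^2*(14 - 126*z) + s*(153*z - 17) + 54*z - 6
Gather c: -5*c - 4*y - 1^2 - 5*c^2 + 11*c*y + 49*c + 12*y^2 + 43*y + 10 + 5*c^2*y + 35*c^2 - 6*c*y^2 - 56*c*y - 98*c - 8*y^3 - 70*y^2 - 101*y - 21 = c^2*(5*y + 30) + c*(-6*y^2 - 45*y - 54) - 8*y^3 - 58*y^2 - 62*y - 12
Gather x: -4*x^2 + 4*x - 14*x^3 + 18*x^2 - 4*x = -14*x^3 + 14*x^2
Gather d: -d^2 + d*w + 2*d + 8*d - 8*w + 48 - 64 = -d^2 + d*(w + 10) - 8*w - 16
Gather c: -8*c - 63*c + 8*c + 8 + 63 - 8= 63 - 63*c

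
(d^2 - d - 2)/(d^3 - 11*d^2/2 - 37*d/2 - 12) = 2*(d - 2)/(2*d^2 - 13*d - 24)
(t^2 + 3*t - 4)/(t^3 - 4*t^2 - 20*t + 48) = (t - 1)/(t^2 - 8*t + 12)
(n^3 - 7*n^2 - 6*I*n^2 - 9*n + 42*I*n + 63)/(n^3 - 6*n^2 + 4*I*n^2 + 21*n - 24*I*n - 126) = (n^2 - n*(7 + 3*I) + 21*I)/(n^2 + n*(-6 + 7*I) - 42*I)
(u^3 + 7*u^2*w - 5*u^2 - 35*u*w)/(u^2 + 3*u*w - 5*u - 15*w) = u*(u + 7*w)/(u + 3*w)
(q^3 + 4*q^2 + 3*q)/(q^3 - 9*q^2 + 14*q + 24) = q*(q + 3)/(q^2 - 10*q + 24)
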